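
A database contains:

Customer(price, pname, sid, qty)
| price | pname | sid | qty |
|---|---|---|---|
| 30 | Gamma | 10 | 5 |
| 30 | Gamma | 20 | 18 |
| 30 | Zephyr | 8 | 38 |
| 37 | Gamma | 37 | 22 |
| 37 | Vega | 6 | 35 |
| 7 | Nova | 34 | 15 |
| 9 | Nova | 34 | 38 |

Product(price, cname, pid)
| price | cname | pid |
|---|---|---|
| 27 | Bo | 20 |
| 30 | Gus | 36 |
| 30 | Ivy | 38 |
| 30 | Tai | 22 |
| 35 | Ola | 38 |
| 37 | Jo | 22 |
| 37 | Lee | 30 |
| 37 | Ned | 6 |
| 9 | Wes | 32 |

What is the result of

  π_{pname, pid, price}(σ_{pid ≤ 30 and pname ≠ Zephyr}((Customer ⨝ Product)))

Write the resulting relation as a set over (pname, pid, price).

Joining Customer and Product on price yields {(30, Gamma, 10, 5, Gus, 36), (30, Gamma, 10, 5, Ivy, 38), (30, Gamma, 10, 5, Tai, 22), (30, Gamma, 20, 18, Gus, 36), (30, Gamma, 20, 18, Ivy, 38), (30, Gamma, 20, 18, Tai, 22), (30, Zephyr, 8, 38, Gus, 36), (30, Zephyr, 8, 38, Ivy, 38), (30, Zephyr, 8, 38, Tai, 22), (37, Gamma, 37, 22, Jo, 22), (37, Gamma, 37, 22, Lee, 30), (37, Gamma, 37, 22, Ned, 6), (37, Vega, 6, 35, Jo, 22), (37, Vega, 6, 35, Lee, 30), (37, Vega, 6, 35, Ned, 6), (9, Nova, 34, 38, Wes, 32)}.
Selection pid ≤ 30 and pname ≠ Zephyr: {(30, Gamma, 10, 5, Tai, 22), (30, Gamma, 20, 18, Tai, 22), (37, Gamma, 37, 22, Jo, 22), (37, Gamma, 37, 22, Lee, 30), (37, Gamma, 37, 22, Ned, 6), (37, Vega, 6, 35, Jo, 22), (37, Vega, 6, 35, Lee, 30), (37, Vega, 6, 35, Ned, 6)}
π_{pname, pid, price} gives {(Gamma, 22, 30), (Gamma, 22, 37), (Gamma, 30, 37), (Gamma, 6, 37), (Vega, 22, 37), (Vega, 30, 37), (Vega, 6, 37)} (1 duplicate(s) eliminated).

{(Gamma, 22, 30), (Gamma, 22, 37), (Gamma, 30, 37), (Gamma, 6, 37), (Vega, 22, 37), (Vega, 30, 37), (Vega, 6, 37)}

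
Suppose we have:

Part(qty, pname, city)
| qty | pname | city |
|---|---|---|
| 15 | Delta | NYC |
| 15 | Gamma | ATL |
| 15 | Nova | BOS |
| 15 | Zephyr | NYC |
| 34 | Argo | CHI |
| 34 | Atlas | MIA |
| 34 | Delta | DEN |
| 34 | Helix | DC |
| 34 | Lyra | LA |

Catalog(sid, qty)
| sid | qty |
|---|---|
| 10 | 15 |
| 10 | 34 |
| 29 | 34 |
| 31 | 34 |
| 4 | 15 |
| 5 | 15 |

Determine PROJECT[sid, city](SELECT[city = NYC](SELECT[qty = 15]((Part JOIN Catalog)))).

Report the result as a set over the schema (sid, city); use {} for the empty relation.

Joining Part and Catalog on qty yields {(15, Delta, NYC, 10), (15, Delta, NYC, 4), (15, Delta, NYC, 5), (15, Gamma, ATL, 10), (15, Gamma, ATL, 4), (15, Gamma, ATL, 5), (15, Nova, BOS, 10), (15, Nova, BOS, 4), (15, Nova, BOS, 5), (15, Zephyr, NYC, 10), (15, Zephyr, NYC, 4), (15, Zephyr, NYC, 5), (34, Argo, CHI, 10), (34, Argo, CHI, 29), (34, Argo, CHI, 31), (34, Atlas, MIA, 10), (34, Atlas, MIA, 29), (34, Atlas, MIA, 31), (34, Delta, DEN, 10), (34, Delta, DEN, 29), (34, Delta, DEN, 31), (34, Helix, DC, 10), (34, Helix, DC, 29), (34, Helix, DC, 31), (34, Lyra, LA, 10), (34, Lyra, LA, 29), (34, Lyra, LA, 31)}.
Filtering on qty = 15 leaves {(15, Delta, NYC, 10), (15, Delta, NYC, 4), (15, Delta, NYC, 5), (15, Gamma, ATL, 10), (15, Gamma, ATL, 4), (15, Gamma, ATL, 5), (15, Nova, BOS, 10), (15, Nova, BOS, 4), (15, Nova, BOS, 5), (15, Zephyr, NYC, 10), (15, Zephyr, NYC, 4), (15, Zephyr, NYC, 5)}.
Filtering on city = NYC leaves {(15, Delta, NYC, 10), (15, Delta, NYC, 4), (15, Delta, NYC, 5), (15, Zephyr, NYC, 10), (15, Zephyr, NYC, 4), (15, Zephyr, NYC, 5)}.
π[sid, city]: project onto (sid, city) (3 duplicate(s) eliminated) → {(10, NYC), (4, NYC), (5, NYC)}

{(10, NYC), (4, NYC), (5, NYC)}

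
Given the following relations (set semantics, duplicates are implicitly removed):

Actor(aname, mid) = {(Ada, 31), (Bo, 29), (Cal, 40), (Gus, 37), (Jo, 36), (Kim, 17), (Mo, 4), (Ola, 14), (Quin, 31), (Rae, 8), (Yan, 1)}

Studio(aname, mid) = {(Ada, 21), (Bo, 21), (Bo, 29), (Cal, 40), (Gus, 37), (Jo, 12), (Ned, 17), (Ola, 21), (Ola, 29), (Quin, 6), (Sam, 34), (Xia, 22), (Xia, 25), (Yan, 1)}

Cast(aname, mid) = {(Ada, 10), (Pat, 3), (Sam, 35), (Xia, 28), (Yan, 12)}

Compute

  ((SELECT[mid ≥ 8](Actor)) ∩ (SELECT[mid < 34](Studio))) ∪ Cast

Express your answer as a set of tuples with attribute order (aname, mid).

{(Ada, 10), (Bo, 29), (Pat, 3), (Sam, 35), (Xia, 28), (Yan, 12)}

Apply σ_{mid ≥ 8}; surviving tuples: {(Ada, 31), (Bo, 29), (Cal, 40), (Gus, 37), (Jo, 36), (Kim, 17), (Ola, 14), (Quin, 31), (Rae, 8)}
Apply σ_{mid < 34}; surviving tuples: {(Ada, 21), (Bo, 21), (Bo, 29), (Jo, 12), (Ned, 17), (Ola, 21), (Ola, 29), (Quin, 6), (Xia, 22), (Xia, 25), (Yan, 1)}
Set intersection of the two operands is {(Bo, 29)}.
Set union of the two operands is {(Ada, 10), (Bo, 29), (Pat, 3), (Sam, 35), (Xia, 28), (Yan, 12)}.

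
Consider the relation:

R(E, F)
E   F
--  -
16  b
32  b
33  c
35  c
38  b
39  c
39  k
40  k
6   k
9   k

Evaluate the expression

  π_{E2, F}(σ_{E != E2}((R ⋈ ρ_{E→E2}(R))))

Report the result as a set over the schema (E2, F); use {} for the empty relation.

{(16, b), (32, b), (33, c), (35, c), (38, b), (39, c), (39, k), (40, k), (6, k), (9, k)}

ρ[E→E2]: schema becomes (E2, F); tuples unchanged.
R ⋈ ρ_{E→E2}(R) (natural join on F): {(16, b, 16), (16, b, 32), (16, b, 38), (32, b, 16), (32, b, 32), (32, b, 38), (33, c, 33), (33, c, 35), (33, c, 39), (35, c, 33), (35, c, 35), (35, c, 39), (38, b, 16), (38, b, 32), (38, b, 38), (39, c, 33), (39, c, 35), (39, c, 39), (39, k, 39), (39, k, 40), (39, k, 6), (39, k, 9), (40, k, 39), (40, k, 40), (40, k, 6), (40, k, 9), (6, k, 39), (6, k, 40), (6, k, 6), (6, k, 9), (9, k, 39), (9, k, 40), (9, k, 6), (9, k, 9)}
σ[E != E2]: keep tuples satisfying E != E2 → {(16, b, 32), (16, b, 38), (32, b, 16), (32, b, 38), (33, c, 35), (33, c, 39), (35, c, 33), (35, c, 39), (38, b, 16), (38, b, 32), (39, c, 33), (39, c, 35), (39, k, 40), (39, k, 6), (39, k, 9), (40, k, 39), (40, k, 6), (40, k, 9), (6, k, 39), (6, k, 40), (6, k, 9), (9, k, 39), (9, k, 40), (9, k, 6)}
Projecting to E2, F (14 duplicate(s) eliminated): {(16, b), (32, b), (33, c), (35, c), (38, b), (39, c), (39, k), (40, k), (6, k), (9, k)}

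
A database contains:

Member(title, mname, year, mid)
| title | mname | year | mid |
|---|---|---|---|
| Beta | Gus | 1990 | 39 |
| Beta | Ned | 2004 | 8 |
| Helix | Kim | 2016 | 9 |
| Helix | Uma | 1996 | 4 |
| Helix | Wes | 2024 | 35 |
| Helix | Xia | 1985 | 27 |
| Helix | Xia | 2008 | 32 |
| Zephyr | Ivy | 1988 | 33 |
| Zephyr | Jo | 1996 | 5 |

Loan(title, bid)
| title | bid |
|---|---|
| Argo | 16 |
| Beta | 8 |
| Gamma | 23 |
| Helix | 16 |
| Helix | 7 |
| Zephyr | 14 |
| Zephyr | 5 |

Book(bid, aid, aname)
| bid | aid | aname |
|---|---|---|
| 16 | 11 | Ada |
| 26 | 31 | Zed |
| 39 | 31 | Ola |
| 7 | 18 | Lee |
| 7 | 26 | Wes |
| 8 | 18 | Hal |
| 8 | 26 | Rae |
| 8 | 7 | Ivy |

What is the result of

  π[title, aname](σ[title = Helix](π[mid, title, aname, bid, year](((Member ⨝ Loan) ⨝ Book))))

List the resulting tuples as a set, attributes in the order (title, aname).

{(Helix, Ada), (Helix, Lee), (Helix, Wes)}

Natural join on title: {(Beta, Gus, 1990, 39, 8), (Beta, Ned, 2004, 8, 8), (Helix, Kim, 2016, 9, 16), (Helix, Kim, 2016, 9, 7), (Helix, Uma, 1996, 4, 16), (Helix, Uma, 1996, 4, 7), (Helix, Wes, 2024, 35, 16), (Helix, Wes, 2024, 35, 7), (Helix, Xia, 1985, 27, 16), (Helix, Xia, 1985, 27, 7), (Helix, Xia, 2008, 32, 16), (Helix, Xia, 2008, 32, 7), (Zephyr, Ivy, 1988, 33, 14), (Zephyr, Ivy, 1988, 33, 5), (Zephyr, Jo, 1996, 5, 14), (Zephyr, Jo, 1996, 5, 5)}
Natural join on bid: {(Beta, Gus, 1990, 39, 8, 18, Hal), (Beta, Gus, 1990, 39, 8, 26, Rae), (Beta, Gus, 1990, 39, 8, 7, Ivy), (Beta, Ned, 2004, 8, 8, 18, Hal), (Beta, Ned, 2004, 8, 8, 26, Rae), (Beta, Ned, 2004, 8, 8, 7, Ivy), (Helix, Kim, 2016, 9, 16, 11, Ada), (Helix, Kim, 2016, 9, 7, 18, Lee), (Helix, Kim, 2016, 9, 7, 26, Wes), (Helix, Uma, 1996, 4, 16, 11, Ada), (Helix, Uma, 1996, 4, 7, 18, Lee), (Helix, Uma, 1996, 4, 7, 26, Wes), (Helix, Wes, 2024, 35, 16, 11, Ada), (Helix, Wes, 2024, 35, 7, 18, Lee), (Helix, Wes, 2024, 35, 7, 26, Wes), (Helix, Xia, 1985, 27, 16, 11, Ada), (Helix, Xia, 1985, 27, 7, 18, Lee), (Helix, Xia, 1985, 27, 7, 26, Wes), (Helix, Xia, 2008, 32, 16, 11, Ada), (Helix, Xia, 2008, 32, 7, 18, Lee), (Helix, Xia, 2008, 32, 7, 26, Wes)}
π[mid, title, aname, bid, year]: project onto (mid, title, aname, bid, year) → {(27, Helix, Ada, 16, 1985), (27, Helix, Lee, 7, 1985), (27, Helix, Wes, 7, 1985), (32, Helix, Ada, 16, 2008), (32, Helix, Lee, 7, 2008), (32, Helix, Wes, 7, 2008), (35, Helix, Ada, 16, 2024), (35, Helix, Lee, 7, 2024), (35, Helix, Wes, 7, 2024), (39, Beta, Hal, 8, 1990), (39, Beta, Ivy, 8, 1990), (39, Beta, Rae, 8, 1990), (4, Helix, Ada, 16, 1996), (4, Helix, Lee, 7, 1996), (4, Helix, Wes, 7, 1996), (8, Beta, Hal, 8, 2004), (8, Beta, Ivy, 8, 2004), (8, Beta, Rae, 8, 2004), (9, Helix, Ada, 16, 2016), (9, Helix, Lee, 7, 2016), (9, Helix, Wes, 7, 2016)}
Filtering on title = Helix leaves {(27, Helix, Ada, 16, 1985), (27, Helix, Lee, 7, 1985), (27, Helix, Wes, 7, 1985), (32, Helix, Ada, 16, 2008), (32, Helix, Lee, 7, 2008), (32, Helix, Wes, 7, 2008), (35, Helix, Ada, 16, 2024), (35, Helix, Lee, 7, 2024), (35, Helix, Wes, 7, 2024), (4, Helix, Ada, 16, 1996), (4, Helix, Lee, 7, 1996), (4, Helix, Wes, 7, 1996), (9, Helix, Ada, 16, 2016), (9, Helix, Lee, 7, 2016), (9, Helix, Wes, 7, 2016)}.
π[title, aname]: project onto (title, aname) (12 duplicate(s) eliminated) → {(Helix, Ada), (Helix, Lee), (Helix, Wes)}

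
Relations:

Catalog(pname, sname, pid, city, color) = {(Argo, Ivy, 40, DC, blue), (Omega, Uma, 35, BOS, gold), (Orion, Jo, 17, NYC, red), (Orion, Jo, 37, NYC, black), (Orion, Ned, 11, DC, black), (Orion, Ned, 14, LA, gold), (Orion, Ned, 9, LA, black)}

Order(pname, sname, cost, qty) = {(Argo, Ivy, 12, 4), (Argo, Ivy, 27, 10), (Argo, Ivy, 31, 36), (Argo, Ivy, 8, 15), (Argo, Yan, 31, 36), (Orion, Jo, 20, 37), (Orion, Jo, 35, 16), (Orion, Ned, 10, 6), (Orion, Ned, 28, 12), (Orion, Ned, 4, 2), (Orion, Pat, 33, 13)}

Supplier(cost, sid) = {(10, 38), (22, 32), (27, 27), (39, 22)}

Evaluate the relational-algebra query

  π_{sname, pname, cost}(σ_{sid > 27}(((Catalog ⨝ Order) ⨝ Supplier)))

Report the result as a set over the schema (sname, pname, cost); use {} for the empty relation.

Catalog ⋈ Order (natural join on pname, sname): {(Argo, Ivy, 40, DC, blue, 12, 4), (Argo, Ivy, 40, DC, blue, 27, 10), (Argo, Ivy, 40, DC, blue, 31, 36), (Argo, Ivy, 40, DC, blue, 8, 15), (Orion, Jo, 17, NYC, red, 20, 37), (Orion, Jo, 17, NYC, red, 35, 16), (Orion, Jo, 37, NYC, black, 20, 37), (Orion, Jo, 37, NYC, black, 35, 16), (Orion, Ned, 11, DC, black, 10, 6), (Orion, Ned, 11, DC, black, 28, 12), (Orion, Ned, 11, DC, black, 4, 2), (Orion, Ned, 14, LA, gold, 10, 6), (Orion, Ned, 14, LA, gold, 28, 12), (Orion, Ned, 14, LA, gold, 4, 2), (Orion, Ned, 9, LA, black, 10, 6), (Orion, Ned, 9, LA, black, 28, 12), (Orion, Ned, 9, LA, black, 4, 2)}
(Catalog ⨝ Order) ⋈ Supplier (natural join on cost): {(Argo, Ivy, 40, DC, blue, 27, 10, 27), (Orion, Ned, 11, DC, black, 10, 6, 38), (Orion, Ned, 14, LA, gold, 10, 6, 38), (Orion, Ned, 9, LA, black, 10, 6, 38)}
Apply σ_{sid > 27}; surviving tuples: {(Orion, Ned, 11, DC, black, 10, 6, 38), (Orion, Ned, 14, LA, gold, 10, 6, 38), (Orion, Ned, 9, LA, black, 10, 6, 38)}
Keep only column(s) sname, pname, cost (2 duplicate(s) eliminated): {(Ned, Orion, 10)}

{(Ned, Orion, 10)}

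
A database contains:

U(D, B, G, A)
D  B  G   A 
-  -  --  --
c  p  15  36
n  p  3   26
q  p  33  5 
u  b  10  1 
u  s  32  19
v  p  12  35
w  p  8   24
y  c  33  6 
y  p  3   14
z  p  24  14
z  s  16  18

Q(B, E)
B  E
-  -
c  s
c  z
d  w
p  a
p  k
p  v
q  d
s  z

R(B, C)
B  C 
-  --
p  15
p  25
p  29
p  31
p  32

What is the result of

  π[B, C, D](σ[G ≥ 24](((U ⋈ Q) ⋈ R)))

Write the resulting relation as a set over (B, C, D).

U ⋈ Q (natural join on B): {(c, p, 15, 36, a), (c, p, 15, 36, k), (c, p, 15, 36, v), (n, p, 3, 26, a), (n, p, 3, 26, k), (n, p, 3, 26, v), (q, p, 33, 5, a), (q, p, 33, 5, k), (q, p, 33, 5, v), (u, s, 32, 19, z), (v, p, 12, 35, a), (v, p, 12, 35, k), (v, p, 12, 35, v), (w, p, 8, 24, a), (w, p, 8, 24, k), (w, p, 8, 24, v), (y, c, 33, 6, s), (y, c, 33, 6, z), (y, p, 3, 14, a), (y, p, 3, 14, k), (y, p, 3, 14, v), (z, p, 24, 14, a), (z, p, 24, 14, k), (z, p, 24, 14, v), (z, s, 16, 18, z)}
(U ⋈ Q) ⋈ R (natural join on B): {(c, p, 15, 36, a, 15), (c, p, 15, 36, a, 25), (c, p, 15, 36, a, 29), (c, p, 15, 36, a, 31), (c, p, 15, 36, a, 32), (c, p, 15, 36, k, 15), (c, p, 15, 36, k, 25), (c, p, 15, 36, k, 29), (c, p, 15, 36, k, 31), (c, p, 15, 36, k, 32), (c, p, 15, 36, v, 15), (c, p, 15, 36, v, 25), (c, p, 15, 36, v, 29), (c, p, 15, 36, v, 31), (c, p, 15, 36, v, 32), (n, p, 3, 26, a, 15), (n, p, 3, 26, a, 25), (n, p, 3, 26, a, 29), (n, p, 3, 26, a, 31), (n, p, 3, 26, a, 32), (n, p, 3, 26, k, 15), (n, p, 3, 26, k, 25), (n, p, 3, 26, k, 29), (n, p, 3, 26, k, 31), (n, p, 3, 26, k, 32), (n, p, 3, 26, v, 15), (n, p, 3, 26, v, 25), (n, p, 3, 26, v, 29), (n, p, 3, 26, v, 31), (n, p, 3, 26, v, 32), (q, p, 33, 5, a, 15), (q, p, 33, 5, a, 25), (q, p, 33, 5, a, 29), (q, p, 33, 5, a, 31), (q, p, 33, 5, a, 32), (q, p, 33, 5, k, 15), (q, p, 33, 5, k, 25), (q, p, 33, 5, k, 29), (q, p, 33, 5, k, 31), (q, p, 33, 5, k, 32), (q, p, 33, 5, v, 15), (q, p, 33, 5, v, 25), (q, p, 33, 5, v, 29), (q, p, 33, 5, v, 31), (q, p, 33, 5, v, 32), (v, p, 12, 35, a, 15), (v, p, 12, 35, a, 25), (v, p, 12, 35, a, 29), (v, p, 12, 35, a, 31), (v, p, 12, 35, a, 32), (v, p, 12, 35, k, 15), (v, p, 12, 35, k, 25), (v, p, 12, 35, k, 29), (v, p, 12, 35, k, 31), (v, p, 12, 35, k, 32), (v, p, 12, 35, v, 15), (v, p, 12, 35, v, 25), (v, p, 12, 35, v, 29), (v, p, 12, 35, v, 31), (v, p, 12, 35, v, 32), (w, p, 8, 24, a, 15), (w, p, 8, 24, a, 25), (w, p, 8, 24, a, 29), (w, p, 8, 24, a, 31), (w, p, 8, 24, a, 32), (w, p, 8, 24, k, 15), (w, p, 8, 24, k, 25), (w, p, 8, 24, k, 29), (w, p, 8, 24, k, 31), (w, p, 8, 24, k, 32), (w, p, 8, 24, v, 15), (w, p, 8, 24, v, 25), (w, p, 8, 24, v, 29), (w, p, 8, 24, v, 31), (w, p, 8, 24, v, 32), (y, p, 3, 14, a, 15), (y, p, 3, 14, a, 25), (y, p, 3, 14, a, 29), (y, p, 3, 14, a, 31), (y, p, 3, 14, a, 32), (y, p, 3, 14, k, 15), (y, p, 3, 14, k, 25), (y, p, 3, 14, k, 29), (y, p, 3, 14, k, 31), (y, p, 3, 14, k, 32), (y, p, 3, 14, v, 15), (y, p, 3, 14, v, 25), (y, p, 3, 14, v, 29), (y, p, 3, 14, v, 31), (y, p, 3, 14, v, 32), (z, p, 24, 14, a, 15), (z, p, 24, 14, a, 25), (z, p, 24, 14, a, 29), (z, p, 24, 14, a, 31), (z, p, 24, 14, a, 32), (z, p, 24, 14, k, 15), (z, p, 24, 14, k, 25), (z, p, 24, 14, k, 29), (z, p, 24, 14, k, 31), (z, p, 24, 14, k, 32), (z, p, 24, 14, v, 15), (z, p, 24, 14, v, 25), (z, p, 24, 14, v, 29), (z, p, 24, 14, v, 31), (z, p, 24, 14, v, 32)}
Selection G ≥ 24: {(q, p, 33, 5, a, 15), (q, p, 33, 5, a, 25), (q, p, 33, 5, a, 29), (q, p, 33, 5, a, 31), (q, p, 33, 5, a, 32), (q, p, 33, 5, k, 15), (q, p, 33, 5, k, 25), (q, p, 33, 5, k, 29), (q, p, 33, 5, k, 31), (q, p, 33, 5, k, 32), (q, p, 33, 5, v, 15), (q, p, 33, 5, v, 25), (q, p, 33, 5, v, 29), (q, p, 33, 5, v, 31), (q, p, 33, 5, v, 32), (z, p, 24, 14, a, 15), (z, p, 24, 14, a, 25), (z, p, 24, 14, a, 29), (z, p, 24, 14, a, 31), (z, p, 24, 14, a, 32), (z, p, 24, 14, k, 15), (z, p, 24, 14, k, 25), (z, p, 24, 14, k, 29), (z, p, 24, 14, k, 31), (z, p, 24, 14, k, 32), (z, p, 24, 14, v, 15), (z, p, 24, 14, v, 25), (z, p, 24, 14, v, 29), (z, p, 24, 14, v, 31), (z, p, 24, 14, v, 32)}
π[B, C, D]: project onto (B, C, D) (20 duplicate(s) eliminated) → {(p, 15, q), (p, 15, z), (p, 25, q), (p, 25, z), (p, 29, q), (p, 29, z), (p, 31, q), (p, 31, z), (p, 32, q), (p, 32, z)}

{(p, 15, q), (p, 15, z), (p, 25, q), (p, 25, z), (p, 29, q), (p, 29, z), (p, 31, q), (p, 31, z), (p, 32, q), (p, 32, z)}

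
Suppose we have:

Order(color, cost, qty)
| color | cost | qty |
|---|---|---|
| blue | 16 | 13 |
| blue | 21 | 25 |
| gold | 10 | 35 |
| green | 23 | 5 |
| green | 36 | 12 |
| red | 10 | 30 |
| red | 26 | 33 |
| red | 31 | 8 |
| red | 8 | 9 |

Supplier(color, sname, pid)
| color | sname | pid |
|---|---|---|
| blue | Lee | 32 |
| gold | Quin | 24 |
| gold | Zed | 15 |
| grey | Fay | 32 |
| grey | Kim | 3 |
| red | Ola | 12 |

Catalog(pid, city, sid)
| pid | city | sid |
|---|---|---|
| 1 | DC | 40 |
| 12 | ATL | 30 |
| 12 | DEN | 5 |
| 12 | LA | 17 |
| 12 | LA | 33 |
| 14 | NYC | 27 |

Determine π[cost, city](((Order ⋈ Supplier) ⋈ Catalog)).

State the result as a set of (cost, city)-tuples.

{(10, ATL), (10, DEN), (10, LA), (26, ATL), (26, DEN), (26, LA), (31, ATL), (31, DEN), (31, LA), (8, ATL), (8, DEN), (8, LA)}

Natural join on color: {(blue, 16, 13, Lee, 32), (blue, 21, 25, Lee, 32), (gold, 10, 35, Quin, 24), (gold, 10, 35, Zed, 15), (red, 10, 30, Ola, 12), (red, 26, 33, Ola, 12), (red, 31, 8, Ola, 12), (red, 8, 9, Ola, 12)}
Natural join on pid: {(red, 10, 30, Ola, 12, ATL, 30), (red, 10, 30, Ola, 12, DEN, 5), (red, 10, 30, Ola, 12, LA, 17), (red, 10, 30, Ola, 12, LA, 33), (red, 26, 33, Ola, 12, ATL, 30), (red, 26, 33, Ola, 12, DEN, 5), (red, 26, 33, Ola, 12, LA, 17), (red, 26, 33, Ola, 12, LA, 33), (red, 31, 8, Ola, 12, ATL, 30), (red, 31, 8, Ola, 12, DEN, 5), (red, 31, 8, Ola, 12, LA, 17), (red, 31, 8, Ola, 12, LA, 33), (red, 8, 9, Ola, 12, ATL, 30), (red, 8, 9, Ola, 12, DEN, 5), (red, 8, 9, Ola, 12, LA, 17), (red, 8, 9, Ola, 12, LA, 33)}
Projecting to cost, city (4 duplicate(s) eliminated): {(10, ATL), (10, DEN), (10, LA), (26, ATL), (26, DEN), (26, LA), (31, ATL), (31, DEN), (31, LA), (8, ATL), (8, DEN), (8, LA)}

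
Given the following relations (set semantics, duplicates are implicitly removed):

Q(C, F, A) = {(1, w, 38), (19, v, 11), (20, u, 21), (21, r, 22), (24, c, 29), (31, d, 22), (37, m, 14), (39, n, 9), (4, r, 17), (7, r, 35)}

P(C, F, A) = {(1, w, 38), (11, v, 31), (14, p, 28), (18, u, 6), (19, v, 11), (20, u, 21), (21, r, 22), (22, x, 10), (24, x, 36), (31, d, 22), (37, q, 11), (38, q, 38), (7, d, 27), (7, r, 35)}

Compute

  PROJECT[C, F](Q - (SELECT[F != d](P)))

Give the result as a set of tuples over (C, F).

Filtering on F != d leaves {(1, w, 38), (11, v, 31), (14, p, 28), (18, u, 6), (19, v, 11), (20, u, 21), (21, r, 22), (22, x, 10), (24, x, 36), (37, q, 11), (38, q, 38), (7, r, 35)}.
Taking the difference: {(24, c, 29), (31, d, 22), (37, m, 14), (39, n, 9), (4, r, 17)}
π[C, F]: project onto (C, F) → {(24, c), (31, d), (37, m), (39, n), (4, r)}

{(24, c), (31, d), (37, m), (39, n), (4, r)}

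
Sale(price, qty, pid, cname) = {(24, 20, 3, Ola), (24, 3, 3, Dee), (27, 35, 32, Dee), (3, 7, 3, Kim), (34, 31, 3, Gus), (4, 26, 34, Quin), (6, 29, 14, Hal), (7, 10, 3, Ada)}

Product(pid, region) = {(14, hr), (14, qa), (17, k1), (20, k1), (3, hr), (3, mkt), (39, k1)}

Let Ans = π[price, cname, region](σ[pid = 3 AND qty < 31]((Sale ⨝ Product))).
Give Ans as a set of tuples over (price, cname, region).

{(24, Dee, hr), (24, Dee, mkt), (24, Ola, hr), (24, Ola, mkt), (3, Kim, hr), (3, Kim, mkt), (7, Ada, hr), (7, Ada, mkt)}

Natural join on pid: {(24, 20, 3, Ola, hr), (24, 20, 3, Ola, mkt), (24, 3, 3, Dee, hr), (24, 3, 3, Dee, mkt), (3, 7, 3, Kim, hr), (3, 7, 3, Kim, mkt), (34, 31, 3, Gus, hr), (34, 31, 3, Gus, mkt), (6, 29, 14, Hal, hr), (6, 29, 14, Hal, qa), (7, 10, 3, Ada, hr), (7, 10, 3, Ada, mkt)}
σ[pid = 3 AND qty < 31]: keep tuples satisfying pid = 3 AND qty < 31 → {(24, 20, 3, Ola, hr), (24, 20, 3, Ola, mkt), (24, 3, 3, Dee, hr), (24, 3, 3, Dee, mkt), (3, 7, 3, Kim, hr), (3, 7, 3, Kim, mkt), (7, 10, 3, Ada, hr), (7, 10, 3, Ada, mkt)}
Projecting to price, cname, region: {(24, Dee, hr), (24, Dee, mkt), (24, Ola, hr), (24, Ola, mkt), (3, Kim, hr), (3, Kim, mkt), (7, Ada, hr), (7, Ada, mkt)}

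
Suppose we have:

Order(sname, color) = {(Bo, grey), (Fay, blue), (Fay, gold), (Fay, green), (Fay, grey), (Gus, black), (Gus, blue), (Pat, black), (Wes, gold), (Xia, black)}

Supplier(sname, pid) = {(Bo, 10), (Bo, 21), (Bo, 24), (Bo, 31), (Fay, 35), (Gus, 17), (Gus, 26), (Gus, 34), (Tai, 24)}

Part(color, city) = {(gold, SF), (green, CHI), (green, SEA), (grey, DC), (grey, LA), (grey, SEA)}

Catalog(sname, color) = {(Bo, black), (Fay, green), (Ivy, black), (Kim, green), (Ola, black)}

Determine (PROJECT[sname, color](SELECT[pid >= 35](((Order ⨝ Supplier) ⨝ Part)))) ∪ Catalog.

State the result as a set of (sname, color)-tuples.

{(Bo, black), (Fay, gold), (Fay, green), (Fay, grey), (Ivy, black), (Kim, green), (Ola, black)}

Natural join on sname: {(Bo, grey, 10), (Bo, grey, 21), (Bo, grey, 24), (Bo, grey, 31), (Fay, blue, 35), (Fay, gold, 35), (Fay, green, 35), (Fay, grey, 35), (Gus, black, 17), (Gus, black, 26), (Gus, black, 34), (Gus, blue, 17), (Gus, blue, 26), (Gus, blue, 34)}
Natural join on color: {(Bo, grey, 10, DC), (Bo, grey, 10, LA), (Bo, grey, 10, SEA), (Bo, grey, 21, DC), (Bo, grey, 21, LA), (Bo, grey, 21, SEA), (Bo, grey, 24, DC), (Bo, grey, 24, LA), (Bo, grey, 24, SEA), (Bo, grey, 31, DC), (Bo, grey, 31, LA), (Bo, grey, 31, SEA), (Fay, gold, 35, SF), (Fay, green, 35, CHI), (Fay, green, 35, SEA), (Fay, grey, 35, DC), (Fay, grey, 35, LA), (Fay, grey, 35, SEA)}
σ[pid >= 35]: keep tuples satisfying pid >= 35 → {(Fay, gold, 35, SF), (Fay, green, 35, CHI), (Fay, green, 35, SEA), (Fay, grey, 35, DC), (Fay, grey, 35, LA), (Fay, grey, 35, SEA)}
Keep only column(s) sname, color (3 duplicate(s) eliminated): {(Fay, gold), (Fay, green), (Fay, grey)}
Union: {(Fay, gold), (Fay, green), (Fay, grey)} with {(Bo, black), (Fay, green), (Ivy, black), (Kim, green), (Ola, black)} → {(Bo, black), (Fay, gold), (Fay, green), (Fay, grey), (Ivy, black), (Kim, green), (Ola, black)}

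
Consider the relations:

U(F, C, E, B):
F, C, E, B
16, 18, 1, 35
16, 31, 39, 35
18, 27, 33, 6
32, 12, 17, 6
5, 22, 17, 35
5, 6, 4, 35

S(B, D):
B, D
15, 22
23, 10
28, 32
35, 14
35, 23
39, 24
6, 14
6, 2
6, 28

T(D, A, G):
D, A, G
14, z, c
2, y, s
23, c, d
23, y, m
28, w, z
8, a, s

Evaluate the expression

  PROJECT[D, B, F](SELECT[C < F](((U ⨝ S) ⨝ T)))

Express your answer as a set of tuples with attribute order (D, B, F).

{(14, 6, 32), (2, 6, 32), (28, 6, 32)}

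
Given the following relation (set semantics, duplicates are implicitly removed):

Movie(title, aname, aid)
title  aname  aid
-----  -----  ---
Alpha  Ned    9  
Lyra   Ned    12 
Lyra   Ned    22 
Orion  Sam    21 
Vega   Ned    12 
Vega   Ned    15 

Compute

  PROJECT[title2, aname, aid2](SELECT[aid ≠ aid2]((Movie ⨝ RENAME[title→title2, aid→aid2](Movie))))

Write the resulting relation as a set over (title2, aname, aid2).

ρ[title→title2, aid→aid2]: schema becomes (title2, aname, aid2); tuples unchanged.
Natural join on aname: {(Alpha, Ned, 9, Alpha, 9), (Alpha, Ned, 9, Lyra, 12), (Alpha, Ned, 9, Lyra, 22), (Alpha, Ned, 9, Vega, 12), (Alpha, Ned, 9, Vega, 15), (Lyra, Ned, 12, Alpha, 9), (Lyra, Ned, 12, Lyra, 12), (Lyra, Ned, 12, Lyra, 22), (Lyra, Ned, 12, Vega, 12), (Lyra, Ned, 12, Vega, 15), (Lyra, Ned, 22, Alpha, 9), (Lyra, Ned, 22, Lyra, 12), (Lyra, Ned, 22, Lyra, 22), (Lyra, Ned, 22, Vega, 12), (Lyra, Ned, 22, Vega, 15), (Orion, Sam, 21, Orion, 21), (Vega, Ned, 12, Alpha, 9), (Vega, Ned, 12, Lyra, 12), (Vega, Ned, 12, Lyra, 22), (Vega, Ned, 12, Vega, 12), (Vega, Ned, 12, Vega, 15), (Vega, Ned, 15, Alpha, 9), (Vega, Ned, 15, Lyra, 12), (Vega, Ned, 15, Lyra, 22), (Vega, Ned, 15, Vega, 12), (Vega, Ned, 15, Vega, 15)}
Apply σ_{aid ≠ aid2}; surviving tuples: {(Alpha, Ned, 9, Lyra, 12), (Alpha, Ned, 9, Lyra, 22), (Alpha, Ned, 9, Vega, 12), (Alpha, Ned, 9, Vega, 15), (Lyra, Ned, 12, Alpha, 9), (Lyra, Ned, 12, Lyra, 22), (Lyra, Ned, 12, Vega, 15), (Lyra, Ned, 22, Alpha, 9), (Lyra, Ned, 22, Lyra, 12), (Lyra, Ned, 22, Vega, 12), (Lyra, Ned, 22, Vega, 15), (Vega, Ned, 12, Alpha, 9), (Vega, Ned, 12, Lyra, 22), (Vega, Ned, 12, Vega, 15), (Vega, Ned, 15, Alpha, 9), (Vega, Ned, 15, Lyra, 12), (Vega, Ned, 15, Lyra, 22), (Vega, Ned, 15, Vega, 12)}
Projecting to title2, aname, aid2 (13 duplicate(s) eliminated): {(Alpha, Ned, 9), (Lyra, Ned, 12), (Lyra, Ned, 22), (Vega, Ned, 12), (Vega, Ned, 15)}

{(Alpha, Ned, 9), (Lyra, Ned, 12), (Lyra, Ned, 22), (Vega, Ned, 12), (Vega, Ned, 15)}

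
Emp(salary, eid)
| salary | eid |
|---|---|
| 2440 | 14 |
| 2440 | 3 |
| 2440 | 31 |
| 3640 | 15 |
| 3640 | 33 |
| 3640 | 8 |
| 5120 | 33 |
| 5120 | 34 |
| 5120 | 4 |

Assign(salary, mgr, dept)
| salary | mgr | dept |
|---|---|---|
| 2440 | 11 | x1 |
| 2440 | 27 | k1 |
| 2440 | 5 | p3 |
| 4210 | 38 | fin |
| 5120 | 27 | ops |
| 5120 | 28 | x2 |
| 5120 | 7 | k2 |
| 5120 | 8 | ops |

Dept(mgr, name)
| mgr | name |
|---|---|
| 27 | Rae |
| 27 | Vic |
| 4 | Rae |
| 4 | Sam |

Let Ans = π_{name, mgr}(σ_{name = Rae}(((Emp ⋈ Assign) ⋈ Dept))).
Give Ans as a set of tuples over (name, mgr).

{(Rae, 27)}

Emp ⋈ Assign (natural join on salary): {(2440, 14, 11, x1), (2440, 14, 27, k1), (2440, 14, 5, p3), (2440, 3, 11, x1), (2440, 3, 27, k1), (2440, 3, 5, p3), (2440, 31, 11, x1), (2440, 31, 27, k1), (2440, 31, 5, p3), (5120, 33, 27, ops), (5120, 33, 28, x2), (5120, 33, 7, k2), (5120, 33, 8, ops), (5120, 34, 27, ops), (5120, 34, 28, x2), (5120, 34, 7, k2), (5120, 34, 8, ops), (5120, 4, 27, ops), (5120, 4, 28, x2), (5120, 4, 7, k2), (5120, 4, 8, ops)}
(Emp ⋈ Assign) ⋈ Dept (natural join on mgr): {(2440, 14, 27, k1, Rae), (2440, 14, 27, k1, Vic), (2440, 3, 27, k1, Rae), (2440, 3, 27, k1, Vic), (2440, 31, 27, k1, Rae), (2440, 31, 27, k1, Vic), (5120, 33, 27, ops, Rae), (5120, 33, 27, ops, Vic), (5120, 34, 27, ops, Rae), (5120, 34, 27, ops, Vic), (5120, 4, 27, ops, Rae), (5120, 4, 27, ops, Vic)}
σ[name = Rae]: keep tuples satisfying name = Rae → {(2440, 14, 27, k1, Rae), (2440, 3, 27, k1, Rae), (2440, 31, 27, k1, Rae), (5120, 33, 27, ops, Rae), (5120, 34, 27, ops, Rae), (5120, 4, 27, ops, Rae)}
Keep only column(s) name, mgr (5 duplicate(s) eliminated): {(Rae, 27)}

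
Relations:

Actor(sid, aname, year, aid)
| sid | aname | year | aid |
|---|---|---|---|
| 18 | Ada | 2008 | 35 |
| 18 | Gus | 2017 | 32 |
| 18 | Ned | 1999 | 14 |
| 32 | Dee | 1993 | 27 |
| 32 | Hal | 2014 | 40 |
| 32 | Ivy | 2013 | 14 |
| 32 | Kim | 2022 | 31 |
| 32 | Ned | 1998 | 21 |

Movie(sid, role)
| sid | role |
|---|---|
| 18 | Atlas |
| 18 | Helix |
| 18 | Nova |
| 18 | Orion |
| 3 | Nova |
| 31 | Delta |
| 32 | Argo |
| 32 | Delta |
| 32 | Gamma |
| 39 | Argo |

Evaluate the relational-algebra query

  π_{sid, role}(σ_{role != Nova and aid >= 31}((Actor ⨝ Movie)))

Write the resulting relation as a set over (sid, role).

Joining Actor and Movie on sid yields {(18, Ada, 2008, 35, Atlas), (18, Ada, 2008, 35, Helix), (18, Ada, 2008, 35, Nova), (18, Ada, 2008, 35, Orion), (18, Gus, 2017, 32, Atlas), (18, Gus, 2017, 32, Helix), (18, Gus, 2017, 32, Nova), (18, Gus, 2017, 32, Orion), (18, Ned, 1999, 14, Atlas), (18, Ned, 1999, 14, Helix), (18, Ned, 1999, 14, Nova), (18, Ned, 1999, 14, Orion), (32, Dee, 1993, 27, Argo), (32, Dee, 1993, 27, Delta), (32, Dee, 1993, 27, Gamma), (32, Hal, 2014, 40, Argo), (32, Hal, 2014, 40, Delta), (32, Hal, 2014, 40, Gamma), (32, Ivy, 2013, 14, Argo), (32, Ivy, 2013, 14, Delta), (32, Ivy, 2013, 14, Gamma), (32, Kim, 2022, 31, Argo), (32, Kim, 2022, 31, Delta), (32, Kim, 2022, 31, Gamma), (32, Ned, 1998, 21, Argo), (32, Ned, 1998, 21, Delta), (32, Ned, 1998, 21, Gamma)}.
Selection role != Nova and aid >= 31: {(18, Ada, 2008, 35, Atlas), (18, Ada, 2008, 35, Helix), (18, Ada, 2008, 35, Orion), (18, Gus, 2017, 32, Atlas), (18, Gus, 2017, 32, Helix), (18, Gus, 2017, 32, Orion), (32, Hal, 2014, 40, Argo), (32, Hal, 2014, 40, Delta), (32, Hal, 2014, 40, Gamma), (32, Kim, 2022, 31, Argo), (32, Kim, 2022, 31, Delta), (32, Kim, 2022, 31, Gamma)}
π_{sid, role} gives {(18, Atlas), (18, Helix), (18, Orion), (32, Argo), (32, Delta), (32, Gamma)} (6 duplicate(s) eliminated).

{(18, Atlas), (18, Helix), (18, Orion), (32, Argo), (32, Delta), (32, Gamma)}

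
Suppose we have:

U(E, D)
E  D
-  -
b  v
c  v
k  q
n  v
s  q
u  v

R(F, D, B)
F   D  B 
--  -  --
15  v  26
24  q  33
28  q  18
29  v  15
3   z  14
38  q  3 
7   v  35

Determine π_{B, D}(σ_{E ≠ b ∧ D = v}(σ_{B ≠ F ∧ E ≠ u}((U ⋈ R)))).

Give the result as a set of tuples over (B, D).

{(15, v), (26, v), (35, v)}

U ⋈ R (natural join on D): {(b, v, 15, 26), (b, v, 29, 15), (b, v, 7, 35), (c, v, 15, 26), (c, v, 29, 15), (c, v, 7, 35), (k, q, 24, 33), (k, q, 28, 18), (k, q, 38, 3), (n, v, 15, 26), (n, v, 29, 15), (n, v, 7, 35), (s, q, 24, 33), (s, q, 28, 18), (s, q, 38, 3), (u, v, 15, 26), (u, v, 29, 15), (u, v, 7, 35)}
Filtering on B ≠ F ∧ E ≠ u leaves {(b, v, 15, 26), (b, v, 29, 15), (b, v, 7, 35), (c, v, 15, 26), (c, v, 29, 15), (c, v, 7, 35), (k, q, 24, 33), (k, q, 28, 18), (k, q, 38, 3), (n, v, 15, 26), (n, v, 29, 15), (n, v, 7, 35), (s, q, 24, 33), (s, q, 28, 18), (s, q, 38, 3)}.
Filtering on E ≠ b ∧ D = v leaves {(c, v, 15, 26), (c, v, 29, 15), (c, v, 7, 35), (n, v, 15, 26), (n, v, 29, 15), (n, v, 7, 35)}.
π[B, D]: project onto (B, D) (3 duplicate(s) eliminated) → {(15, v), (26, v), (35, v)}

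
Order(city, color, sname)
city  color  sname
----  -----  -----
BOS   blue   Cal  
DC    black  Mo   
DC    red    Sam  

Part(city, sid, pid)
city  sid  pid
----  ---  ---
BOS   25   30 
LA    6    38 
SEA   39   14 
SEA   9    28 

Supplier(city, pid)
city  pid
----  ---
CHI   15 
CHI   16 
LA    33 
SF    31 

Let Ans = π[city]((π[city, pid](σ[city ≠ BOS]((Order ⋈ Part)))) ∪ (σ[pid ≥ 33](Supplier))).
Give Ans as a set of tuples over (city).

{LA}

Joining Order and Part on city yields {(BOS, blue, Cal, 25, 30)}.
Selection city ≠ BOS: {}
Projecting to city, pid: {}
Selection pid ≥ 33: {(LA, 33)}
Set union of the two operands is {(LA, 33)}.
Projecting to city: {LA}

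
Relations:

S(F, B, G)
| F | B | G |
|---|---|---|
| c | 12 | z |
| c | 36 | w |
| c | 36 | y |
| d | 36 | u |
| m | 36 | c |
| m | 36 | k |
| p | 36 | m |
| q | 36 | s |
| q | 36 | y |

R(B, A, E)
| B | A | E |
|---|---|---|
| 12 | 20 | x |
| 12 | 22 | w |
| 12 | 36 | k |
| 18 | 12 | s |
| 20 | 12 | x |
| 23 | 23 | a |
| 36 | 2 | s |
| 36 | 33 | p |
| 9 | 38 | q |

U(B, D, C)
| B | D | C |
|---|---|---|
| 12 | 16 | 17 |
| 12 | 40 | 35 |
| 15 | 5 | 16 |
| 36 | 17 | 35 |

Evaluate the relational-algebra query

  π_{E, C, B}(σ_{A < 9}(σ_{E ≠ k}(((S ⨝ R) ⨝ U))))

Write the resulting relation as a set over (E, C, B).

{(s, 35, 36)}

S ⋈ R (natural join on B): {(c, 12, z, 20, x), (c, 12, z, 22, w), (c, 12, z, 36, k), (c, 36, w, 2, s), (c, 36, w, 33, p), (c, 36, y, 2, s), (c, 36, y, 33, p), (d, 36, u, 2, s), (d, 36, u, 33, p), (m, 36, c, 2, s), (m, 36, c, 33, p), (m, 36, k, 2, s), (m, 36, k, 33, p), (p, 36, m, 2, s), (p, 36, m, 33, p), (q, 36, s, 2, s), (q, 36, s, 33, p), (q, 36, y, 2, s), (q, 36, y, 33, p)}
(S ⨝ R) ⋈ U (natural join on B): {(c, 12, z, 20, x, 16, 17), (c, 12, z, 20, x, 40, 35), (c, 12, z, 22, w, 16, 17), (c, 12, z, 22, w, 40, 35), (c, 12, z, 36, k, 16, 17), (c, 12, z, 36, k, 40, 35), (c, 36, w, 2, s, 17, 35), (c, 36, w, 33, p, 17, 35), (c, 36, y, 2, s, 17, 35), (c, 36, y, 33, p, 17, 35), (d, 36, u, 2, s, 17, 35), (d, 36, u, 33, p, 17, 35), (m, 36, c, 2, s, 17, 35), (m, 36, c, 33, p, 17, 35), (m, 36, k, 2, s, 17, 35), (m, 36, k, 33, p, 17, 35), (p, 36, m, 2, s, 17, 35), (p, 36, m, 33, p, 17, 35), (q, 36, s, 2, s, 17, 35), (q, 36, s, 33, p, 17, 35), (q, 36, y, 2, s, 17, 35), (q, 36, y, 33, p, 17, 35)}
Apply σ_{E ≠ k}; surviving tuples: {(c, 12, z, 20, x, 16, 17), (c, 12, z, 20, x, 40, 35), (c, 12, z, 22, w, 16, 17), (c, 12, z, 22, w, 40, 35), (c, 36, w, 2, s, 17, 35), (c, 36, w, 33, p, 17, 35), (c, 36, y, 2, s, 17, 35), (c, 36, y, 33, p, 17, 35), (d, 36, u, 2, s, 17, 35), (d, 36, u, 33, p, 17, 35), (m, 36, c, 2, s, 17, 35), (m, 36, c, 33, p, 17, 35), (m, 36, k, 2, s, 17, 35), (m, 36, k, 33, p, 17, 35), (p, 36, m, 2, s, 17, 35), (p, 36, m, 33, p, 17, 35), (q, 36, s, 2, s, 17, 35), (q, 36, s, 33, p, 17, 35), (q, 36, y, 2, s, 17, 35), (q, 36, y, 33, p, 17, 35)}
Apply σ_{A < 9}; surviving tuples: {(c, 36, w, 2, s, 17, 35), (c, 36, y, 2, s, 17, 35), (d, 36, u, 2, s, 17, 35), (m, 36, c, 2, s, 17, 35), (m, 36, k, 2, s, 17, 35), (p, 36, m, 2, s, 17, 35), (q, 36, s, 2, s, 17, 35), (q, 36, y, 2, s, 17, 35)}
Projecting to E, C, B (7 duplicate(s) eliminated): {(s, 35, 36)}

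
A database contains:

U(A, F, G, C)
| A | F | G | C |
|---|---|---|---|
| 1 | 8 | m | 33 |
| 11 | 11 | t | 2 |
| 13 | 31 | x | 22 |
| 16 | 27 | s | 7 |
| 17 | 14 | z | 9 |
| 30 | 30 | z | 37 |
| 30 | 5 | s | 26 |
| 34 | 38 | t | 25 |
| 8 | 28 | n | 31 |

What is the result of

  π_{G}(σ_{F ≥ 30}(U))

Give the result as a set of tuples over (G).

Apply σ_{F ≥ 30}; surviving tuples: {(13, 31, x, 22), (30, 30, z, 37), (34, 38, t, 25)}
Projecting to G: {t, x, z}

{t, x, z}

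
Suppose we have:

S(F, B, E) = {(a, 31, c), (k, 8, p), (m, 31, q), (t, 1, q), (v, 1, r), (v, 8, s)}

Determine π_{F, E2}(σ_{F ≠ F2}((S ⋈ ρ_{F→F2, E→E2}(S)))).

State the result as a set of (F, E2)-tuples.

ρ[F→F2, E→E2]: schema becomes (F2, B, E2); tuples unchanged.
S ⋈ ρ_{F→F2, E→E2}(S) (natural join on B): {(a, 31, c, a, c), (a, 31, c, m, q), (k, 8, p, k, p), (k, 8, p, v, s), (m, 31, q, a, c), (m, 31, q, m, q), (t, 1, q, t, q), (t, 1, q, v, r), (v, 1, r, t, q), (v, 1, r, v, r), (v, 8, s, k, p), (v, 8, s, v, s)}
Selection F ≠ F2: {(a, 31, c, m, q), (k, 8, p, v, s), (m, 31, q, a, c), (t, 1, q, v, r), (v, 1, r, t, q), (v, 8, s, k, p)}
π[F, E2]: project onto (F, E2) → {(a, q), (k, s), (m, c), (t, r), (v, p), (v, q)}

{(a, q), (k, s), (m, c), (t, r), (v, p), (v, q)}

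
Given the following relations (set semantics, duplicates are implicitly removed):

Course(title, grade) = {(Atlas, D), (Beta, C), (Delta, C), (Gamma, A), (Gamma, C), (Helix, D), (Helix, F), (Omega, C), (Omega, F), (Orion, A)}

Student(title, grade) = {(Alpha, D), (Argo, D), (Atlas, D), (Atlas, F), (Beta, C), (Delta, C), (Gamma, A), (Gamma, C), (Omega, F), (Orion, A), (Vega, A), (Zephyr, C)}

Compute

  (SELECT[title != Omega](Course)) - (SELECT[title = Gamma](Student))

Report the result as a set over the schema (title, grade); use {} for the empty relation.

{(Atlas, D), (Beta, C), (Delta, C), (Helix, D), (Helix, F), (Orion, A)}

σ[title != Omega]: keep tuples satisfying title != Omega → {(Atlas, D), (Beta, C), (Delta, C), (Gamma, A), (Gamma, C), (Helix, D), (Helix, F), (Orion, A)}
σ[title = Gamma]: keep tuples satisfying title = Gamma → {(Gamma, A), (Gamma, C)}
Set difference of the two operands is {(Atlas, D), (Beta, C), (Delta, C), (Helix, D), (Helix, F), (Orion, A)}.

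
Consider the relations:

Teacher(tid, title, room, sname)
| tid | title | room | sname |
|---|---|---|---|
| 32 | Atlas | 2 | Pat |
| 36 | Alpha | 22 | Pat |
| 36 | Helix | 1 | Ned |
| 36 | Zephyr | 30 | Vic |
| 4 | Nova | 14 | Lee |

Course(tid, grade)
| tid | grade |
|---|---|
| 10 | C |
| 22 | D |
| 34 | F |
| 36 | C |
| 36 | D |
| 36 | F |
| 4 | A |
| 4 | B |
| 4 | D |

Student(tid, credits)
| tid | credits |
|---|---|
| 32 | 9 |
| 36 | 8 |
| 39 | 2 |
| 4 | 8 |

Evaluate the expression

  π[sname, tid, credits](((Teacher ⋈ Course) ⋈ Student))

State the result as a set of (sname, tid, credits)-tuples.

Natural join on tid: {(36, Alpha, 22, Pat, C), (36, Alpha, 22, Pat, D), (36, Alpha, 22, Pat, F), (36, Helix, 1, Ned, C), (36, Helix, 1, Ned, D), (36, Helix, 1, Ned, F), (36, Zephyr, 30, Vic, C), (36, Zephyr, 30, Vic, D), (36, Zephyr, 30, Vic, F), (4, Nova, 14, Lee, A), (4, Nova, 14, Lee, B), (4, Nova, 14, Lee, D)}
Natural join on tid: {(36, Alpha, 22, Pat, C, 8), (36, Alpha, 22, Pat, D, 8), (36, Alpha, 22, Pat, F, 8), (36, Helix, 1, Ned, C, 8), (36, Helix, 1, Ned, D, 8), (36, Helix, 1, Ned, F, 8), (36, Zephyr, 30, Vic, C, 8), (36, Zephyr, 30, Vic, D, 8), (36, Zephyr, 30, Vic, F, 8), (4, Nova, 14, Lee, A, 8), (4, Nova, 14, Lee, B, 8), (4, Nova, 14, Lee, D, 8)}
Projecting to sname, tid, credits (8 duplicate(s) eliminated): {(Lee, 4, 8), (Ned, 36, 8), (Pat, 36, 8), (Vic, 36, 8)}

{(Lee, 4, 8), (Ned, 36, 8), (Pat, 36, 8), (Vic, 36, 8)}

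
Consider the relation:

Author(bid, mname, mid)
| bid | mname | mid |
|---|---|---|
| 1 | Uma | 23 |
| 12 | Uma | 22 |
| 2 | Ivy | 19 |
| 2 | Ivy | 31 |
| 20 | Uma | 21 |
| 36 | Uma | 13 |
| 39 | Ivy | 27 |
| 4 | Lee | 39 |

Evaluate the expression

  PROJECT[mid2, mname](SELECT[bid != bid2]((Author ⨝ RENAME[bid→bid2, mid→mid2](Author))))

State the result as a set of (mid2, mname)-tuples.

{(13, Uma), (19, Ivy), (21, Uma), (22, Uma), (23, Uma), (27, Ivy), (31, Ivy)}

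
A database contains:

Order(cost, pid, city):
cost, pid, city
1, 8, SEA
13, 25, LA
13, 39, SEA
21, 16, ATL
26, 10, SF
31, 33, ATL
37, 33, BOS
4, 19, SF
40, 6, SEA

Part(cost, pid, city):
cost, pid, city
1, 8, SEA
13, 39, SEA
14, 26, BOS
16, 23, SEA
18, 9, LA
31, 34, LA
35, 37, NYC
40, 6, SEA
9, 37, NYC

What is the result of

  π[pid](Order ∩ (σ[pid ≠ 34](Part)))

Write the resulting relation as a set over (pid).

{39, 6, 8}

Apply σ_{pid ≠ 34}; surviving tuples: {(1, 8, SEA), (13, 39, SEA), (14, 26, BOS), (16, 23, SEA), (18, 9, LA), (35, 37, NYC), (40, 6, SEA), (9, 37, NYC)}
Set intersection of the two operands is {(1, 8, SEA), (13, 39, SEA), (40, 6, SEA)}.
Keep only column(s) pid: {39, 6, 8}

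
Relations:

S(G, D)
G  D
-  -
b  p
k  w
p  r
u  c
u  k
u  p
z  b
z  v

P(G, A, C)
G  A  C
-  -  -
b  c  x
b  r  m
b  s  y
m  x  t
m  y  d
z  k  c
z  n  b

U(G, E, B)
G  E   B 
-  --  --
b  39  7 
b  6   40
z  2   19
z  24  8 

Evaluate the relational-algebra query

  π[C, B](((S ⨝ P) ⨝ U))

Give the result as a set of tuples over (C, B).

S ⋈ P (natural join on G): {(b, p, c, x), (b, p, r, m), (b, p, s, y), (z, b, k, c), (z, b, n, b), (z, v, k, c), (z, v, n, b)}
(S ⨝ P) ⋈ U (natural join on G): {(b, p, c, x, 39, 7), (b, p, c, x, 6, 40), (b, p, r, m, 39, 7), (b, p, r, m, 6, 40), (b, p, s, y, 39, 7), (b, p, s, y, 6, 40), (z, b, k, c, 2, 19), (z, b, k, c, 24, 8), (z, b, n, b, 2, 19), (z, b, n, b, 24, 8), (z, v, k, c, 2, 19), (z, v, k, c, 24, 8), (z, v, n, b, 2, 19), (z, v, n, b, 24, 8)}
Projecting to C, B (4 duplicate(s) eliminated): {(b, 19), (b, 8), (c, 19), (c, 8), (m, 40), (m, 7), (x, 40), (x, 7), (y, 40), (y, 7)}

{(b, 19), (b, 8), (c, 19), (c, 8), (m, 40), (m, 7), (x, 40), (x, 7), (y, 40), (y, 7)}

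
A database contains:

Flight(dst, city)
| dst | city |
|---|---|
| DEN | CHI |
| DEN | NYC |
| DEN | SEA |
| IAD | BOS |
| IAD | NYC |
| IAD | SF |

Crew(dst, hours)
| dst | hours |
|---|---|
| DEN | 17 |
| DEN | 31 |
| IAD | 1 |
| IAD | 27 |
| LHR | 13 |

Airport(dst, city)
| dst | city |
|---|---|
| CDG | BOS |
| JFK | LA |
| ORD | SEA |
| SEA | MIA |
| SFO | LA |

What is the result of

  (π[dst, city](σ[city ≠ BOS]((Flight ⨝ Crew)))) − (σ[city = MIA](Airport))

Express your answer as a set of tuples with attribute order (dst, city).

Flight ⋈ Crew (natural join on dst): {(DEN, CHI, 17), (DEN, CHI, 31), (DEN, NYC, 17), (DEN, NYC, 31), (DEN, SEA, 17), (DEN, SEA, 31), (IAD, BOS, 1), (IAD, BOS, 27), (IAD, NYC, 1), (IAD, NYC, 27), (IAD, SF, 1), (IAD, SF, 27)}
Filtering on city ≠ BOS leaves {(DEN, CHI, 17), (DEN, CHI, 31), (DEN, NYC, 17), (DEN, NYC, 31), (DEN, SEA, 17), (DEN, SEA, 31), (IAD, NYC, 1), (IAD, NYC, 27), (IAD, SF, 1), (IAD, SF, 27)}.
Projecting to dst, city (5 duplicate(s) eliminated): {(DEN, CHI), (DEN, NYC), (DEN, SEA), (IAD, NYC), (IAD, SF)}
Filtering on city = MIA leaves {(SEA, MIA)}.
Taking the difference: {(DEN, CHI), (DEN, NYC), (DEN, SEA), (IAD, NYC), (IAD, SF)}

{(DEN, CHI), (DEN, NYC), (DEN, SEA), (IAD, NYC), (IAD, SF)}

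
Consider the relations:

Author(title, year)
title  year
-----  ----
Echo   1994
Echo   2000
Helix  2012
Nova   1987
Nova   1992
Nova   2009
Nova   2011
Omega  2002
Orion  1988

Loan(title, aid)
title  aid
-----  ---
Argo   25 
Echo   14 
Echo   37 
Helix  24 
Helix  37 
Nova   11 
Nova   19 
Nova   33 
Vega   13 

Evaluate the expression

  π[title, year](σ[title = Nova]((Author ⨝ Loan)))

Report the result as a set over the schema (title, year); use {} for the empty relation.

{(Nova, 1987), (Nova, 1992), (Nova, 2009), (Nova, 2011)}

Natural join on title: {(Echo, 1994, 14), (Echo, 1994, 37), (Echo, 2000, 14), (Echo, 2000, 37), (Helix, 2012, 24), (Helix, 2012, 37), (Nova, 1987, 11), (Nova, 1987, 19), (Nova, 1987, 33), (Nova, 1992, 11), (Nova, 1992, 19), (Nova, 1992, 33), (Nova, 2009, 11), (Nova, 2009, 19), (Nova, 2009, 33), (Nova, 2011, 11), (Nova, 2011, 19), (Nova, 2011, 33)}
Apply σ_{title = Nova}; surviving tuples: {(Nova, 1987, 11), (Nova, 1987, 19), (Nova, 1987, 33), (Nova, 1992, 11), (Nova, 1992, 19), (Nova, 1992, 33), (Nova, 2009, 11), (Nova, 2009, 19), (Nova, 2009, 33), (Nova, 2011, 11), (Nova, 2011, 19), (Nova, 2011, 33)}
π[title, year]: project onto (title, year) (8 duplicate(s) eliminated) → {(Nova, 1987), (Nova, 1992), (Nova, 2009), (Nova, 2011)}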